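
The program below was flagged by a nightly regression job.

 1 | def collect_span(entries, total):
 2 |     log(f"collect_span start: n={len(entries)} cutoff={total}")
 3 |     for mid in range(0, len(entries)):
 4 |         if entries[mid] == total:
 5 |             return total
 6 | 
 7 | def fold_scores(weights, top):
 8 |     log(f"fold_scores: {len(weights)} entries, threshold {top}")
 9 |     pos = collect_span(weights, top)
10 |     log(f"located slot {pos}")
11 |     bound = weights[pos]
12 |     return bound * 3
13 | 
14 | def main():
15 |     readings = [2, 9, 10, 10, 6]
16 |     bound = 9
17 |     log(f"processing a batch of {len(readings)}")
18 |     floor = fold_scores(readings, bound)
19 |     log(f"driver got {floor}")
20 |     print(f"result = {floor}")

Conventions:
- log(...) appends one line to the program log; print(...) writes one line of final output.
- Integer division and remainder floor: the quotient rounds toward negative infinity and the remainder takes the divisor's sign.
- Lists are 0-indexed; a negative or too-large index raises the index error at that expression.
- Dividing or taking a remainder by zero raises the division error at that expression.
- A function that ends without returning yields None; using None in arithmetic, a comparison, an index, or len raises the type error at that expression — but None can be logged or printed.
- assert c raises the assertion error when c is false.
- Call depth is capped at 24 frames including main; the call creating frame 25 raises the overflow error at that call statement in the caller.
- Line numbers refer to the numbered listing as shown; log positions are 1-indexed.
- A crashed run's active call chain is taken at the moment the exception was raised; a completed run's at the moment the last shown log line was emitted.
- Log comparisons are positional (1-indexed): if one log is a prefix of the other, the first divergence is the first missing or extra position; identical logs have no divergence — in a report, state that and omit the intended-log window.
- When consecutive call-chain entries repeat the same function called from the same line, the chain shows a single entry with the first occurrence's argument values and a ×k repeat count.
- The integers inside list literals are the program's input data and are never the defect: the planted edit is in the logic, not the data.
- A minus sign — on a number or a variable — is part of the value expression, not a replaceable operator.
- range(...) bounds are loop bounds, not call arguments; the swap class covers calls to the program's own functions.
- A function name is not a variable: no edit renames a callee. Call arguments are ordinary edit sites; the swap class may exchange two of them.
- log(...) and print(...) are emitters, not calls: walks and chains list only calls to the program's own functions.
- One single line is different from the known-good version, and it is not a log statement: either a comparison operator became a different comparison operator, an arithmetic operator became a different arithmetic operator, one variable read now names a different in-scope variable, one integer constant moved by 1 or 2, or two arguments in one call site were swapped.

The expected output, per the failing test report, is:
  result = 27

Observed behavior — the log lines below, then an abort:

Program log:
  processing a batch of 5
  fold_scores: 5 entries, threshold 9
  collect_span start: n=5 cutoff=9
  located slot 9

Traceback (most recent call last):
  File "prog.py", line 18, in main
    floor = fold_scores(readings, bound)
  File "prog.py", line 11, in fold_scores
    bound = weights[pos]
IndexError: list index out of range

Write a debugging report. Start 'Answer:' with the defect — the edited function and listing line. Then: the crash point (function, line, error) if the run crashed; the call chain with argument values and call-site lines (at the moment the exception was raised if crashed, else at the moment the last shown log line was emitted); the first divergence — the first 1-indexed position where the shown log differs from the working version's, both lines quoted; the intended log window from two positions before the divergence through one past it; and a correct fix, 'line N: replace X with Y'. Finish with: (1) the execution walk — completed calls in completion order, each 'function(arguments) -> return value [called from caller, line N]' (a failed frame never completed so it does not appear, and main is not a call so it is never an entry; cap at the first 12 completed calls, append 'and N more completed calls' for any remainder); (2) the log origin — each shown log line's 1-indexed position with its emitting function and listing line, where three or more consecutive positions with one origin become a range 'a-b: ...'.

Answer: the defect is in collect_span at line 5.
The tell: Position 4 is the first bad log line: 'located slot 9' should read 'located slot 1'.
Crash: fold_scores, line 11, IndexError.
Call chain: main -> fold_scores([2, 9, 10, 10, 6], 9) (called at line 18).
First divergence: position 4 — the shown line 'located slot 9' should read 'located slot 1'.
Intended log window:
  2: fold_scores: 5 entries, threshold 9
  3: collect_span start: n=5 cutoff=9
  4: located slot 1
  5: driver got 27
Execution walk:
  collect_span([2, 9, 10, 10, 6], 9) -> 9  [called from fold_scores, line 9]
Log origins:
  1: logged in main at line 17
  2: logged in fold_scores at line 8
  3: logged in collect_span at line 2
  4: logged in fold_scores at line 10
A correct fix: line 5: replace `total` with `mid`.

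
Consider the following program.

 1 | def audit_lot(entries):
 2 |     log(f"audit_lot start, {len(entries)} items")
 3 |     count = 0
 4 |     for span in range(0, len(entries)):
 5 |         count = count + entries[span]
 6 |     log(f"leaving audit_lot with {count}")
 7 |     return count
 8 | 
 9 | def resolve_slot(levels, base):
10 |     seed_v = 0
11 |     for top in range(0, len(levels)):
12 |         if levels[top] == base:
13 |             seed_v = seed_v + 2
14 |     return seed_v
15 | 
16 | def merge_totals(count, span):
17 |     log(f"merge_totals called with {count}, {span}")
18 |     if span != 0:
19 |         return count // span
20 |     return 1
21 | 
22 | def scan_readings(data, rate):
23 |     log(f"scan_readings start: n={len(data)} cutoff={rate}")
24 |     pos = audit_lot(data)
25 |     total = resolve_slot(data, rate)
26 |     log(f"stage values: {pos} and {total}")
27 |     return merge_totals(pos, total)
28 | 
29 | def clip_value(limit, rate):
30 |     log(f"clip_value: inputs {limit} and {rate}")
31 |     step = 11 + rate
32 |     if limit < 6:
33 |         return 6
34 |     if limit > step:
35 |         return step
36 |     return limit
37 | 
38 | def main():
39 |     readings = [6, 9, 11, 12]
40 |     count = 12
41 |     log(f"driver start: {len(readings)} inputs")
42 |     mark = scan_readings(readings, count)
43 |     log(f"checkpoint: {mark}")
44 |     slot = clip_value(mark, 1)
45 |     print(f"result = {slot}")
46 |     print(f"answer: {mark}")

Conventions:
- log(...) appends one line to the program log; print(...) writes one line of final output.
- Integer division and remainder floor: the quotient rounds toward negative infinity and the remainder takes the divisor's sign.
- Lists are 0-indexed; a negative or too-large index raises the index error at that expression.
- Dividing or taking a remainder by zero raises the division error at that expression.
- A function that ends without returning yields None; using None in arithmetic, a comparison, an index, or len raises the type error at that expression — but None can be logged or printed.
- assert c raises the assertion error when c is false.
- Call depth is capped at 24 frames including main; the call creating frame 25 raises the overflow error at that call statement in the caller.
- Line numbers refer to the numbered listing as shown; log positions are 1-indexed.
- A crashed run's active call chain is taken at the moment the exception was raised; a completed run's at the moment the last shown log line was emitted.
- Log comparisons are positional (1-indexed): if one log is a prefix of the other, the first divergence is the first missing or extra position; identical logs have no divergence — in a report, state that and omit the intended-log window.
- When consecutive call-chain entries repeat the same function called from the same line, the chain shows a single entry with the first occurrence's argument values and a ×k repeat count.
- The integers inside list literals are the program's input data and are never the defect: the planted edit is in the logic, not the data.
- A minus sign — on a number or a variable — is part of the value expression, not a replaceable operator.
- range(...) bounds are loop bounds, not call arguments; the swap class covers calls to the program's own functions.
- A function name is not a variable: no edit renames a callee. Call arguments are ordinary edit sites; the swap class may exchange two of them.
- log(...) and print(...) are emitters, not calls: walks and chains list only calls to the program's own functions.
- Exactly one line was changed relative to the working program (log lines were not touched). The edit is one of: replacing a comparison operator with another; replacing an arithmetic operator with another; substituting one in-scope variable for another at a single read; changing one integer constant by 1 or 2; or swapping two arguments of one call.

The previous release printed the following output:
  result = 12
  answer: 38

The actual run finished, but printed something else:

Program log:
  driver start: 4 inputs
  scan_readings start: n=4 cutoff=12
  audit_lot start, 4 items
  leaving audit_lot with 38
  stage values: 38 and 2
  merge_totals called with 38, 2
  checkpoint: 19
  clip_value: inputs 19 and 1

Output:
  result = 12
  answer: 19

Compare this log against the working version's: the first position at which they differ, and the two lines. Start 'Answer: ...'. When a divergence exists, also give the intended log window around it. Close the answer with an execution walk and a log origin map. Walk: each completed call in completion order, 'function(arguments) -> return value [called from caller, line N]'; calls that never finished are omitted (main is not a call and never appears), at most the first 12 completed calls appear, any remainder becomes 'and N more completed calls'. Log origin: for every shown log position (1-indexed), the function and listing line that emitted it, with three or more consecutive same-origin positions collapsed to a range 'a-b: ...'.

Answer: position 5 — shown 'stage values: 38 and 2', intended 'stage values: 38 and 1'.
Intended log window:
  3: audit_lot start, 4 items
  4: leaving audit_lot with 38
  5: stage values: 38 and 1
  6: merge_totals called with 38, 1
Execution walk:
  audit_lot([6, 9, 11, 12]) -> 38  [called from scan_readings, line 24]
  resolve_slot([6, 9, 11, 12], 12) -> 2  [called from scan_readings, line 25]
  merge_totals(38, 2) -> 19  [called from scan_readings, line 27]
  scan_readings([6, 9, 11, 12], 12) -> 19  [called from main, line 42]
  clip_value(19, 1) -> 12  [called from main, line 44]
Origin of each log line:
  1: from main, line 41
  2: from scan_readings, line 23
  3: from audit_lot, line 2
  4: from audit_lot, line 6
  5: from scan_readings, line 26
  6: from merge_totals, line 17
  7: from main, line 43
  8: from clip_value, line 30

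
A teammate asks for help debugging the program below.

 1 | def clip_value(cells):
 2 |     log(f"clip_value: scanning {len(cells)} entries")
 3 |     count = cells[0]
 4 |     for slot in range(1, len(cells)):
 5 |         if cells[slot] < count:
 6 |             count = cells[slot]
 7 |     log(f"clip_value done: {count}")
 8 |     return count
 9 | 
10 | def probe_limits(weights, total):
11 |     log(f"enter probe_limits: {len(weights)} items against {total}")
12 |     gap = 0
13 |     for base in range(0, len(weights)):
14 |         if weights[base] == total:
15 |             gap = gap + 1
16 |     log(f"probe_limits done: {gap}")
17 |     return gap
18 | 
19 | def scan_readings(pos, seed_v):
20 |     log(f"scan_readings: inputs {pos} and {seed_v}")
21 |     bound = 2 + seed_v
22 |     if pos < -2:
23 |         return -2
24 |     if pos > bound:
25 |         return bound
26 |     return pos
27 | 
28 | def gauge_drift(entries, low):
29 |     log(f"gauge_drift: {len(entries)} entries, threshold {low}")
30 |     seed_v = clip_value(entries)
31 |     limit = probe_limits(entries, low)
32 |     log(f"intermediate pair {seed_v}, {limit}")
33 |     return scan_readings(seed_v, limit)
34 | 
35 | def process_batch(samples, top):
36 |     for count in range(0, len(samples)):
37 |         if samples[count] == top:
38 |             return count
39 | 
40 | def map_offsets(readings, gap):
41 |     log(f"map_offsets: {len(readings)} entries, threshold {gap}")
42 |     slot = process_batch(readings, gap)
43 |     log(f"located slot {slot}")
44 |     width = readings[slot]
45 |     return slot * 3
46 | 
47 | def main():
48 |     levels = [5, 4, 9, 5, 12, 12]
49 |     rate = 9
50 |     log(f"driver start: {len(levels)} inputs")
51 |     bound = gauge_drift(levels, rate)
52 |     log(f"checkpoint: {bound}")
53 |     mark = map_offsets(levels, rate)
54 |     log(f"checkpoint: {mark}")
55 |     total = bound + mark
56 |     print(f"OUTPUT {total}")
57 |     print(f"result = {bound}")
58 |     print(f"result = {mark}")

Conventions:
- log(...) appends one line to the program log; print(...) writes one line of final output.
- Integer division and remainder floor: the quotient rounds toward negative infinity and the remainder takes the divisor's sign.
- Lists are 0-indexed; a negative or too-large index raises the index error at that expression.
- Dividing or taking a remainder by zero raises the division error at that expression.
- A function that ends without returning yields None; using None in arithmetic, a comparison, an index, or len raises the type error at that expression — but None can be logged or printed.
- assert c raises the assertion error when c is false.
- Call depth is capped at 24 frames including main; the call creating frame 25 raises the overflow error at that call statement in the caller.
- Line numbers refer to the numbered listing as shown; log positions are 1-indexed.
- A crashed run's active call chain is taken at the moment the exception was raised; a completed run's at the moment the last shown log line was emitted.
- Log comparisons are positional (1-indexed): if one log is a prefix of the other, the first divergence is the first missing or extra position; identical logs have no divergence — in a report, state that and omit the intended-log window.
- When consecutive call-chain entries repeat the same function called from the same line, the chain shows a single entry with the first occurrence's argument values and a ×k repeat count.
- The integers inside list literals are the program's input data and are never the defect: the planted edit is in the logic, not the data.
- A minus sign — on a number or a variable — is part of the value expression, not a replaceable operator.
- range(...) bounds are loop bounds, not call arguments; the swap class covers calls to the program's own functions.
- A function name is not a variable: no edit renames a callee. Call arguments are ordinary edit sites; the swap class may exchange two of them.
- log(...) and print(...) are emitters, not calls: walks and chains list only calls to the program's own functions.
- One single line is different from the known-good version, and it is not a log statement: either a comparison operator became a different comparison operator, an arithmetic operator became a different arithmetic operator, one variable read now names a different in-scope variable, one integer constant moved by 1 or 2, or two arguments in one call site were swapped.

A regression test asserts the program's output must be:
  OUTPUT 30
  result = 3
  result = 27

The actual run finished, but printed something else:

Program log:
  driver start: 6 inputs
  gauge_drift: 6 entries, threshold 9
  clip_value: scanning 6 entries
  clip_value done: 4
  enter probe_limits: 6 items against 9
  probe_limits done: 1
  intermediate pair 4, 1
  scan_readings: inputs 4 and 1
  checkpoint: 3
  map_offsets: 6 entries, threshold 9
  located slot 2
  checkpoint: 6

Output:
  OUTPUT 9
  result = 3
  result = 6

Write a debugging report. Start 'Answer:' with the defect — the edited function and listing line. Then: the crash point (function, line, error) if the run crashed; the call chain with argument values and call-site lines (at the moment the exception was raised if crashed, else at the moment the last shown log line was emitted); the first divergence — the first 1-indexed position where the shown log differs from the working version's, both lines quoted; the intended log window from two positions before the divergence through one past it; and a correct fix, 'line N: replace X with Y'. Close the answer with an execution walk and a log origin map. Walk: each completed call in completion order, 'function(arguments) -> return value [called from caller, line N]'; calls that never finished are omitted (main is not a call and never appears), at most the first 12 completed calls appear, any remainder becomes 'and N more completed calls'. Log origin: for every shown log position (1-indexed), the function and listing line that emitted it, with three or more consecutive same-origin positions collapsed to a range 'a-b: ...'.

Answer: the defect is in map_offsets at line 45.
Key observation: Everything matches until log position 12, which reads 'checkpoint: 6' in place of 'checkpoint: 27'.
Call chain: main.
First divergence: at position 12 the run shows 'checkpoint: 6' where the working version logs 'checkpoint: 27'.
Intended log window:
  10: map_offsets: 6 entries, threshold 9
  11: located slot 2
  12: checkpoint: 27
Execution walk:
  clip_value([5, 4, 9, 5, 12, 12]) -> 4  [called from gauge_drift, line 30]
  probe_limits([5, 4, 9, 5, 12, 12], 9) -> 1  [called from gauge_drift, line 31]
  scan_readings(4, 1) -> 3  [called from gauge_drift, line 33]
  gauge_drift([5, 4, 9, 5, 12, 12], 9) -> 3  [called from main, line 51]
  process_batch([5, 4, 9, 5, 12, 12], 9) -> 2  [called from map_offsets, line 42]
  map_offsets([5, 4, 9, 5, 12, 12], 9) -> 6  [called from main, line 53]
Log line origins:
  1: emitted by main (line 50)
  2: emitted by gauge_drift (line 29)
  3: emitted by clip_value (line 2)
  4: emitted by clip_value (line 7)
  5: emitted by probe_limits (line 11)
  6: emitted by probe_limits (line 16)
  7: emitted by gauge_drift (line 32)
  8: emitted by scan_readings (line 20)
  9: emitted by main (line 52)
  10: emitted by map_offsets (line 41)
  11: emitted by map_offsets (line 43)
  12: emitted by main (line 54)
A correct fix: line 45: replace `slot` with `width`.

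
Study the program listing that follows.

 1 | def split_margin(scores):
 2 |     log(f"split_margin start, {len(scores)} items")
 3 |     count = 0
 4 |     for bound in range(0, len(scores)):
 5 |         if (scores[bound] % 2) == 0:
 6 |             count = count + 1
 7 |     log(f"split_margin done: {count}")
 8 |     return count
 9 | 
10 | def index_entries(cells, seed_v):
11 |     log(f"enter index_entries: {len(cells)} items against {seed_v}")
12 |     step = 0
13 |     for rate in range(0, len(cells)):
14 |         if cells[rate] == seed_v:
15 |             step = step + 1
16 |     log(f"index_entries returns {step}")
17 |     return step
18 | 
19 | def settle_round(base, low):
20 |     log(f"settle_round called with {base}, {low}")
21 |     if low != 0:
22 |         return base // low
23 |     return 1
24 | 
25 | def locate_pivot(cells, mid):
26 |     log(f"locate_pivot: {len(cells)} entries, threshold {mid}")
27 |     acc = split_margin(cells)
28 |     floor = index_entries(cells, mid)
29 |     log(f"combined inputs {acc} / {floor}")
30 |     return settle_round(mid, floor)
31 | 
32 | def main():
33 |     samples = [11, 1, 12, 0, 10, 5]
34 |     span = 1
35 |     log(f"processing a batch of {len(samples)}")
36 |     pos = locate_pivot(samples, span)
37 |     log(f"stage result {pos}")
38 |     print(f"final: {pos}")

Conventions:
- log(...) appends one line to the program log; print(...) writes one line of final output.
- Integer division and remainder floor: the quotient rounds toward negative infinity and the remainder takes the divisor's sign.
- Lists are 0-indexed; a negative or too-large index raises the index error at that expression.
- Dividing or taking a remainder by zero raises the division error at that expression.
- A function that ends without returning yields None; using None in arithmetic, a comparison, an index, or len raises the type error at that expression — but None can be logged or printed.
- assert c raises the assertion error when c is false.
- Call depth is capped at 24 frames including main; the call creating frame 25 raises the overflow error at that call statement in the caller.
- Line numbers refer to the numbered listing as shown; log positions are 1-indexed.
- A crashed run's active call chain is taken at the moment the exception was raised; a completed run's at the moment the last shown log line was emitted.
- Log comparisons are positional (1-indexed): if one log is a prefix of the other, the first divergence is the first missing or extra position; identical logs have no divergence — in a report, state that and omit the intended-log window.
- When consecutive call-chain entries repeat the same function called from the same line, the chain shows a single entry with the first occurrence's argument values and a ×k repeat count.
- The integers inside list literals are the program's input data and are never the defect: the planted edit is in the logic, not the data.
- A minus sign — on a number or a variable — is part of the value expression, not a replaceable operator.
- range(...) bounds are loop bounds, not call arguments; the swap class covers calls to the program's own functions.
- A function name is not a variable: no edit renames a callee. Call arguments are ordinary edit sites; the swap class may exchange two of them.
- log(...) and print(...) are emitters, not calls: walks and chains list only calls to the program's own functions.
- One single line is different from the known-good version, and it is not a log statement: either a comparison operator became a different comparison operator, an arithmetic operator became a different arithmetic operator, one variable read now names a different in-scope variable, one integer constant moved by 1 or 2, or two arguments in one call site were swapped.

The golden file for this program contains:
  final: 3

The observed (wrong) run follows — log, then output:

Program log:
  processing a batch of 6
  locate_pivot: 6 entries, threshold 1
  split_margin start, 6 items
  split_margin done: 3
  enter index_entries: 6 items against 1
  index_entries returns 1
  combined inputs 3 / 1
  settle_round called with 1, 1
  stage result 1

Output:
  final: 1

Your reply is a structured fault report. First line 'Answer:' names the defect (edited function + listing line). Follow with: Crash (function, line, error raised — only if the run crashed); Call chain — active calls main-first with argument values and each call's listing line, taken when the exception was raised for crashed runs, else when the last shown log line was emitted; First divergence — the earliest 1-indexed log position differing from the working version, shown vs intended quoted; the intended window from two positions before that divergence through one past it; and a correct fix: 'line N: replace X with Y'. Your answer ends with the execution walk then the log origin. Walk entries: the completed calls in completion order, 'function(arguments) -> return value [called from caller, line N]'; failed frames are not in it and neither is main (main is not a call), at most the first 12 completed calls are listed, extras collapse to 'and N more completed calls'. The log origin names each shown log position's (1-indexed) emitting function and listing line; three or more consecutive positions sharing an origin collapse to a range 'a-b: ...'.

Answer: the defect is in locate_pivot at line 30.
The tell: The earliest visible damage is log position 8 — 'settle_round called with 1, 1' rather than the intended 'settle_round called with 3, 1'.
Call chain: main.
First divergence: position 8; shown 'settle_round called with 1, 1' vs intended 'settle_round called with 3, 1'.
Intended log window:
  6: index_entries returns 1
  7: combined inputs 3 / 1
  8: settle_round called with 3, 1
  9: stage result 3
Execution walk:
  split_margin([11, 1, 12, 0, 10, 5]) -> 3  [called from locate_pivot, line 27]
  index_entries([11, 1, 12, 0, 10, 5], 1) -> 1  [called from locate_pivot, line 28]
  settle_round(1, 1) -> 1  [called from locate_pivot, line 30]
  locate_pivot([11, 1, 12, 0, 10, 5], 1) -> 1  [called from main, line 36]
Log origins:
  1 — main, line 35
  2 — locate_pivot, line 26
  3 — split_margin, line 2
  4 — split_margin, line 7
  5 — index_entries, line 11
  6 — index_entries, line 16
  7 — locate_pivot, line 29
  8 — settle_round, line 20
  9 — main, line 37
A correct fix: line 30: replace `mid` with `acc`.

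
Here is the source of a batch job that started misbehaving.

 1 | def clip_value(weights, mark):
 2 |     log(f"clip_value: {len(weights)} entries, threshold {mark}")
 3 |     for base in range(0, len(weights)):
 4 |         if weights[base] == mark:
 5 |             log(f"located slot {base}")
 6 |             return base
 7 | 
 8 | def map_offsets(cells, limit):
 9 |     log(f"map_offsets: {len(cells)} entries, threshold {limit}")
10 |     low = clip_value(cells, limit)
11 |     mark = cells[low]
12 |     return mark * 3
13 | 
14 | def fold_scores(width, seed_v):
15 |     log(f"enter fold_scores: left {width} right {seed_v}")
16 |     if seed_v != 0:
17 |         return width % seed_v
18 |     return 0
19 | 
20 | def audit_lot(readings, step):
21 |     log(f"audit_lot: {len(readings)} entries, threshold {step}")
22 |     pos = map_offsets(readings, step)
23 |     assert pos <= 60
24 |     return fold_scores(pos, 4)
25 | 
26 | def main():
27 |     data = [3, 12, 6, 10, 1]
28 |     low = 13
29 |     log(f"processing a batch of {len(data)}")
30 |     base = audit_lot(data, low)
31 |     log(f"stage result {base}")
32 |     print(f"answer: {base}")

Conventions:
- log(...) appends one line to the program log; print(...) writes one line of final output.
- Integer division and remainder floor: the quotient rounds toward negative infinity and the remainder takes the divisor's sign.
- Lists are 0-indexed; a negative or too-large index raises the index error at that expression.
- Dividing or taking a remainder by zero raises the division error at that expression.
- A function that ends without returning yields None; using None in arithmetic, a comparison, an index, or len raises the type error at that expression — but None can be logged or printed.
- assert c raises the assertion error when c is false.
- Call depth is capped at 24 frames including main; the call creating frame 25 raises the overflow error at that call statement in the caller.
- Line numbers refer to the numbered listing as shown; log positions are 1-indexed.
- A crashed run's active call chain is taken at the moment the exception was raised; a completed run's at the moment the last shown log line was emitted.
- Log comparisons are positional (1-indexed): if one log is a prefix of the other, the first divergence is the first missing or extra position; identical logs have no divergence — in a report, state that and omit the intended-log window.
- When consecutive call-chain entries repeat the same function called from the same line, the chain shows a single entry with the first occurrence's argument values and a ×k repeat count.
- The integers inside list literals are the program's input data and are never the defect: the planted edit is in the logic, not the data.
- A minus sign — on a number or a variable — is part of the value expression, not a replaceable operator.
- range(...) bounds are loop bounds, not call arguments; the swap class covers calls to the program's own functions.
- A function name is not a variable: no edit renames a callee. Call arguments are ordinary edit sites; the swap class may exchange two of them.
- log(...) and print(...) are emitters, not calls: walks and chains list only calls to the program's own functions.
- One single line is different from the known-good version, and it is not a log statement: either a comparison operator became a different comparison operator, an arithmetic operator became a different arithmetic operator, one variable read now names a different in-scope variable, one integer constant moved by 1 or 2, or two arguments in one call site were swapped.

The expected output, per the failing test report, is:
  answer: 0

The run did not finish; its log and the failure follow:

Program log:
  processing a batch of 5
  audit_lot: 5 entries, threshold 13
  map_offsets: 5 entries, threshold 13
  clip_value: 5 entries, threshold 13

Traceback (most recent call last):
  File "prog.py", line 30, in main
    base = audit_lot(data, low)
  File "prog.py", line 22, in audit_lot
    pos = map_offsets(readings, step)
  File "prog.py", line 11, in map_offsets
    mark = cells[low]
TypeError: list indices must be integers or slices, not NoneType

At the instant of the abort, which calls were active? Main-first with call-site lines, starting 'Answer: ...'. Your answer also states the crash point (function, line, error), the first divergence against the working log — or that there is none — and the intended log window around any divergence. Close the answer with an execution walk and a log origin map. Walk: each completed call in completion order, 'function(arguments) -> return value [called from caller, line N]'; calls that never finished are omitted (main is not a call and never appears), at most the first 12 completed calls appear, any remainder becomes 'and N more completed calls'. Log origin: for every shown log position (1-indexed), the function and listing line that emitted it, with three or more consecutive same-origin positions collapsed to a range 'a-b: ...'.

Answer: main -> audit_lot (called at line 30) -> map_offsets (called at line 22).
Key observation: The earliest visible damage is log position 2 — 'audit_lot: 5 entries, threshold 13' rather than the intended 'audit_lot: 5 entries, threshold 12'.
Crash: map_offsets, line 11, TypeError.
First divergence: position 2 — shown 'audit_lot: 5 entries, threshold 13', intended 'audit_lot: 5 entries, threshold 12'.
Intended log window:
  1: processing a batch of 5
  2: audit_lot: 5 entries, threshold 12
  3: map_offsets: 5 entries, threshold 12
Execution walk:
  clip_value([3, 12, 6, 10, 1], 13) -> None  [called from map_offsets, line 10]
Log line origins:
  1: logged in main at line 29
  2: logged in audit_lot at line 21
  3: logged in map_offsets at line 9
  4: logged in clip_value at line 2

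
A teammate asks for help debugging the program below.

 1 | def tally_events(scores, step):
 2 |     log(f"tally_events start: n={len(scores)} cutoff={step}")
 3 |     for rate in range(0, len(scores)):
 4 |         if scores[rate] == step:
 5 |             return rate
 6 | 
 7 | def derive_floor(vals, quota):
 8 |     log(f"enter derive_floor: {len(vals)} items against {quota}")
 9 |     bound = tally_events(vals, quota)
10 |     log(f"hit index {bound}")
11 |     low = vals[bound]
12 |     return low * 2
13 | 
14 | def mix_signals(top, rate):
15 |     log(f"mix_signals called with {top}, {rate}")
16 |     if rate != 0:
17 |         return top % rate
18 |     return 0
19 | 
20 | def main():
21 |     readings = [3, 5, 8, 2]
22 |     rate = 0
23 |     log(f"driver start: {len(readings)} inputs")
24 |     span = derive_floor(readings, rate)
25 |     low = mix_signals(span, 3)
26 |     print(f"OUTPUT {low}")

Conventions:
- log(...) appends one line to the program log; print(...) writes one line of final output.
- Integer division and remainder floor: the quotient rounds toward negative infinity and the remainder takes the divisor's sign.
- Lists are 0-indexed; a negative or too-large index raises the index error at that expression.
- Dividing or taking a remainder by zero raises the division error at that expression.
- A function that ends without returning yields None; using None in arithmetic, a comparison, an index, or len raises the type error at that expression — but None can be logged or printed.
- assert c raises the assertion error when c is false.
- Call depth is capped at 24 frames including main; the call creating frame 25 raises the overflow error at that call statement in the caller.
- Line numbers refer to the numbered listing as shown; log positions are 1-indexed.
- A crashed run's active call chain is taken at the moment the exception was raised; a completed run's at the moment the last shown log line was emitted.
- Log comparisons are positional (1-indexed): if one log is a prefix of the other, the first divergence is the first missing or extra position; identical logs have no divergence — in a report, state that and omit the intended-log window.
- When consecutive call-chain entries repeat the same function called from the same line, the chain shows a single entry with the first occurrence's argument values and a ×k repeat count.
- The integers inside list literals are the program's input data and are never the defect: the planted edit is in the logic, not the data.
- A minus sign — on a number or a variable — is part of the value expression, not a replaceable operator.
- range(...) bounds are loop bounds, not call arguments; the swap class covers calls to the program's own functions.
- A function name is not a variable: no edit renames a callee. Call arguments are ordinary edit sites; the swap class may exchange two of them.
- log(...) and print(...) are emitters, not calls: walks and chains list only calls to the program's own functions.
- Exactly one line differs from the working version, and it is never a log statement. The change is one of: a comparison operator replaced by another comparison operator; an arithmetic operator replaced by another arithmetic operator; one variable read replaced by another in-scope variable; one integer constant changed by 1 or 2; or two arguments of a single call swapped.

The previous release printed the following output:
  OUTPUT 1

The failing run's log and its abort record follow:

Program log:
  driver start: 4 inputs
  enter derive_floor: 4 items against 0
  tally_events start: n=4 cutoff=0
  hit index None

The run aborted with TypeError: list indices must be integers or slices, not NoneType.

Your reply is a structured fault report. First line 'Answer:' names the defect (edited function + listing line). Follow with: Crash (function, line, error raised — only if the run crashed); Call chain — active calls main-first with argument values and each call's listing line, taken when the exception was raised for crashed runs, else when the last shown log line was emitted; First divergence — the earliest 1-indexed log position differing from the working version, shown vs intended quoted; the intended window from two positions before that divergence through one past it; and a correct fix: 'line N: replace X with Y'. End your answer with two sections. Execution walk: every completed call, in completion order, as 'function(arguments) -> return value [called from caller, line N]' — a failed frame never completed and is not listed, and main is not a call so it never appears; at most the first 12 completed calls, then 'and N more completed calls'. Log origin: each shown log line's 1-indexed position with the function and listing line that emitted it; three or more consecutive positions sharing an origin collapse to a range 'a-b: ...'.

Answer: the defect is in main at line 22.
The tell: At log position 2 the runs split — shown 'enter derive_floor: 4 items against 0', but the working version logs 'enter derive_floor: 4 items against 2'.
Crash: derive_floor, line 11, TypeError.
Call chain: main -> derive_floor([3, 5, 8, 2], 0) (called at line 24).
First divergence: position 2 — the shown line 'enter derive_floor: 4 items against 0' should read 'enter derive_floor: 4 items against 2'.
Intended log window:
  1: driver start: 4 inputs
  2: enter derive_floor: 4 items against 2
  3: tally_events start: n=4 cutoff=2
Execution walk:
  tally_events([3, 5, 8, 2], 0) -> None  [called from derive_floor, line 9]
Log origins:
  1: emitted by main (line 23)
  2: emitted by derive_floor (line 8)
  3: emitted by tally_events (line 2)
  4: emitted by derive_floor (line 10)
A correct fix: line 22: replace `0` with `2`.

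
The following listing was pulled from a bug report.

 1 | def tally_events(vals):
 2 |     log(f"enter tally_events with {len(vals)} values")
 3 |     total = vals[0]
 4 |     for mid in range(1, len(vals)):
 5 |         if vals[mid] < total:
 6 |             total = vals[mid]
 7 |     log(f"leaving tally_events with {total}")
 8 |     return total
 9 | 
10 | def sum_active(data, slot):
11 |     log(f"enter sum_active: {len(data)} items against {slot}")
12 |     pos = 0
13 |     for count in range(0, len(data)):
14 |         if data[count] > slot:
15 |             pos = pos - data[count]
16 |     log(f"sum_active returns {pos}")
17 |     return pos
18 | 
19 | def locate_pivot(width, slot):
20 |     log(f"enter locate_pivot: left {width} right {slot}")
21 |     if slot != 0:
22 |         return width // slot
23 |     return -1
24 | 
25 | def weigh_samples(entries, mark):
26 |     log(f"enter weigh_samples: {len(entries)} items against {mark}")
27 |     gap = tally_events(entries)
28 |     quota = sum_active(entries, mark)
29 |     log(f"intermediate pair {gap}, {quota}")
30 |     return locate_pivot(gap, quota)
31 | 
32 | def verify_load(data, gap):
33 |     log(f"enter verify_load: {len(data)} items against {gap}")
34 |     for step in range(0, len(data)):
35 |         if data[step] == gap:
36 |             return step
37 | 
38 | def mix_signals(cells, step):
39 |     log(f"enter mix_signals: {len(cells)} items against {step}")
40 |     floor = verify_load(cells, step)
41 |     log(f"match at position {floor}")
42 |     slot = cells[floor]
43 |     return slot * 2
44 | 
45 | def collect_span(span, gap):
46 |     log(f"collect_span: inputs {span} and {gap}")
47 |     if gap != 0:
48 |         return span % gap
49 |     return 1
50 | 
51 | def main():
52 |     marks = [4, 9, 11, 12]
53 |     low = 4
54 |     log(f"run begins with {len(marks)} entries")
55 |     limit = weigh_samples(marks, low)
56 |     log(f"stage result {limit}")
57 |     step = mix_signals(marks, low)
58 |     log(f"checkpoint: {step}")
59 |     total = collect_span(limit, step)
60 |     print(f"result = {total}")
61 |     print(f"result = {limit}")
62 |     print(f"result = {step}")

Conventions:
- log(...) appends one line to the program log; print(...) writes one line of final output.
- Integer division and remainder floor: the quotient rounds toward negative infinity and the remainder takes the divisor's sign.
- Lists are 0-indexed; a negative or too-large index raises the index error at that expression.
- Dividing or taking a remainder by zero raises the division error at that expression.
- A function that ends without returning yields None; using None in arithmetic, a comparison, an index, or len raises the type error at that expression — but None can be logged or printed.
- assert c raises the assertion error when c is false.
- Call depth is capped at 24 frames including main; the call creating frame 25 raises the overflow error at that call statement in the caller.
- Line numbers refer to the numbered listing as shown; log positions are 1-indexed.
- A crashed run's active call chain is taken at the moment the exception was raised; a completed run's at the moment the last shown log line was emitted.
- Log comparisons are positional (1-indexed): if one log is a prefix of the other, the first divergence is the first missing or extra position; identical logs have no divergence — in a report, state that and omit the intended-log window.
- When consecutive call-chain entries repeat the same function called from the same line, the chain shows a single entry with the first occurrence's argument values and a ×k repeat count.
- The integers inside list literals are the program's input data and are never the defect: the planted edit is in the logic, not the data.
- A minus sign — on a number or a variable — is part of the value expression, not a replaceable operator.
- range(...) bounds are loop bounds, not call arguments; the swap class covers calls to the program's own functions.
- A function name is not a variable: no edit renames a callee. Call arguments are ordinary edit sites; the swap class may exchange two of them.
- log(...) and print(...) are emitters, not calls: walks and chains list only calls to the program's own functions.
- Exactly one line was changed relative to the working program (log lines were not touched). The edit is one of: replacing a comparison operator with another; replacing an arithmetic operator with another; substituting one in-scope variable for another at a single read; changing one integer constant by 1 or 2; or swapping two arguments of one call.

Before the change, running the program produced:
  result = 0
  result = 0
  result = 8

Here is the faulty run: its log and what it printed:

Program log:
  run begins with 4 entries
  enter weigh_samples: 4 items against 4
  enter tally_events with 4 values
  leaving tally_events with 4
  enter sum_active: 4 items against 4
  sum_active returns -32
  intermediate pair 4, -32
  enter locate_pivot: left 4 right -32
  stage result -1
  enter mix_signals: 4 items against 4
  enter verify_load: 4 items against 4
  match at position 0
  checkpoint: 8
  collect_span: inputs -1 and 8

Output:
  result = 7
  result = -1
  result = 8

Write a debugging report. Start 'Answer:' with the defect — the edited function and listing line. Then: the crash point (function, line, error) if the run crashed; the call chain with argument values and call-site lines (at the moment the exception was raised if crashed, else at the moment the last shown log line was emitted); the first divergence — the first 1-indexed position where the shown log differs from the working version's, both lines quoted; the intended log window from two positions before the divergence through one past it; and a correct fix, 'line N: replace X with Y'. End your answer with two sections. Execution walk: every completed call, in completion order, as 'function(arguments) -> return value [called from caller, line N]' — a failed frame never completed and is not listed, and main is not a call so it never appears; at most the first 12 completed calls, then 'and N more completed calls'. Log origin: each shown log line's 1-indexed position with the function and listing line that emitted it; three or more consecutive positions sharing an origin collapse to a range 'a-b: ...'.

Answer: the defect is in sum_active at line 15.
The tell: Log line 6 is where behavior first shows: 'sum_active returns -32' appears instead of 'sum_active returns 32'.
Call chain: main -> collect_span(-1, 8) (called at line 59).
First divergence: position 6 — the shown line 'sum_active returns -32' should read 'sum_active returns 32'.
Intended log window:
  4: leaving tally_events with 4
  5: enter sum_active: 4 items against 4
  6: sum_active returns 32
  7: intermediate pair 4, 32
Execution walk:
  tally_events([4, 9, 11, 12]) -> 4  [called from weigh_samples, line 27]
  sum_active([4, 9, 11, 12], 4) -> -32  [called from weigh_samples, line 28]
  locate_pivot(4, -32) -> -1  [called from weigh_samples, line 30]
  weigh_samples([4, 9, 11, 12], 4) -> -1  [called from main, line 55]
  verify_load([4, 9, 11, 12], 4) -> 0  [called from mix_signals, line 40]
  mix_signals([4, 9, 11, 12], 4) -> 8  [called from main, line 57]
  collect_span(-1, 8) -> 7  [called from main, line 59]
Log origins:
  1: from main, line 54
  2: from weigh_samples, line 26
  3: from tally_events, line 2
  4: from tally_events, line 7
  5: from sum_active, line 11
  6: from sum_active, line 16
  7: from weigh_samples, line 29
  8: from locate_pivot, line 20
  9: from main, line 56
  10: from mix_signals, line 39
  11: from verify_load, line 33
  12: from mix_signals, line 41
  13: from main, line 58
  14: from collect_span, line 46
A correct fix: line 15: replace `-` with `+`.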